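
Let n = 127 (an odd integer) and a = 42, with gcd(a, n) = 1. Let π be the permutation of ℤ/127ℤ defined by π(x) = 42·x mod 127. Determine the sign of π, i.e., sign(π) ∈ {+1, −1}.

+1

Orbit of 17 under x↦42x: [17, 79, 16, 37, 30, 117, 88]… (length divides ord_127(42)).
The orbit structure of x ↦ 42x mod 127: 3 orbits of sizes [63, 63, 1].
sign(π) = (−1)^{n − #cycles} = (−1)^{127−3} = (−1)^124 = +1.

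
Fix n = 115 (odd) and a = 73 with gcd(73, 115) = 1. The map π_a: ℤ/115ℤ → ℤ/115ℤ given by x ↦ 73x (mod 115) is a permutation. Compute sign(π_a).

-1

Trace 32: π^k(32) = [32, 36, 98, 24, 27, 16, 18] for k=0..6.
Decompose π into cycles: lengths [44, 44, 11, 11, 4, 1] (6 cycles, including the fixed point 0).
115 − 6 = 109 transpositions; sign(π) = (−1)^109 = -1.
(73|115)_J = -1 (Zolotarev's lemma cross-check).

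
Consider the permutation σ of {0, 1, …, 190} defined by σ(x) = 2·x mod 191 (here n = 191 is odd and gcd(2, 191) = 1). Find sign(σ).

Trace 23: π^k(23) = [23, 46, 92, 184, 177, 163, 135] for k=0..6.
3 cycles of lengths [95, 95, 1].
3 cycles on 191: each ℓ→(−1)^(ℓ−1), product (−1)^188 = +1.
Zolotarev: (2|191) = +1, matching the cycle-count sign.

+1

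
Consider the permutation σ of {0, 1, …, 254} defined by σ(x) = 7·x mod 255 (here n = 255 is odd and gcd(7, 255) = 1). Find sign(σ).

+1

Start at x=148: 148 → 16 → 112 → 19 → 133 → 166 → 142 → … (one orbit).
π_7 has 21 disjoint cycles with lengths [16, 16, 16, 16, 16, 16, 16, 16, 16, 16, 16, 16, 16, 16, 16, 4, 4, 4, 1, 1, 1] on {0,…,254}.
sign(π) = (−1)^{n − #cycles} = (−1)^{255−21} = (−1)^234 = +1.
The Jacobi symbol (7|255) = +1 (Zolotarev) agrees.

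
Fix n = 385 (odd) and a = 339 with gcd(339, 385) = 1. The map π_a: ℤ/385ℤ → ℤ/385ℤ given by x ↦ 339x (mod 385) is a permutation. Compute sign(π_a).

-1

Trace 34: π^k(34) = [34, 361, 334, 36, 269, 331, 174] for k=0..6.
The orbit structure of x ↦ 339x mod 385: 24 orbits of sizes [30, 30, 30, 30, 30, 30, 30, 30, 30, 30, 10, 10, 10, 10, 6, 6, 6, 6, 6, 5, 5, 2, 2, 1].
n − c = 385 − 24 = 361; sign = (−1)^361 = -1.
Zolotarev: (339|385) = -1, matching the cycle-count sign.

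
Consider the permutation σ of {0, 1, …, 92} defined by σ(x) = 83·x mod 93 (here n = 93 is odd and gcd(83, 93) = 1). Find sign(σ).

Start at x=17: 17 → 16 → 26 → 19 → 89 → 40 → 65 → … (one orbit).
The orbit structure of x ↦ 83x mod 93: 5 orbits of sizes [30, 30, 30, 2, 1].
5 cycles on 93: each ℓ→(−1)^(ℓ−1), product (−1)^88 = +1.
Check: (83/93) = +1 by Zolotarev.

+1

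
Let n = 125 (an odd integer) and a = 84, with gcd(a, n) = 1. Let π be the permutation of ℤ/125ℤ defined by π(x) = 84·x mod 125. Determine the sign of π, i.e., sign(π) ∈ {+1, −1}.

Trace 86: π^k(86) = [86, 99, 66, 44, 71, 89, 101] for k=0..6.
7 cycles of lengths [50, 50, 10, 10, 2, 2, 1].
With 7 cycles on 125 points, sign = (−1)^{125−7} = +1.
Check: (84/125) = +1 by Zolotarev.

+1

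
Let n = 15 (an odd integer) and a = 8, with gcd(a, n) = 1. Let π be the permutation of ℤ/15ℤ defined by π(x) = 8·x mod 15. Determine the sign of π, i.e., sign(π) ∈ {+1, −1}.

Trace 4: π^k(4) = [4, 2, 1, 8] for k=0..3.
Cycle type of π: 4×3 + 2 + 1; total 5 cycles.
sign(π) = (−1)^{n − #cycles} = (−1)^{15−5} = (−1)^10 = +1.

+1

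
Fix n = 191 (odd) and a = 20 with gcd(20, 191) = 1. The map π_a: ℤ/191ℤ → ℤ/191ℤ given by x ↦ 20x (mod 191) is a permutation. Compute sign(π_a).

+1

Orbit of 34 under x↦20x: [34, 107, 39, 16, 129, 97, 30]… (length divides ord_191(20)).
The orbit structure of x ↦ 20x mod 191: 3 orbits of sizes [95, 95, 1].
Σ(ℓ_i−1) = 191−3 = 188; sign = (−1)^188 = +1.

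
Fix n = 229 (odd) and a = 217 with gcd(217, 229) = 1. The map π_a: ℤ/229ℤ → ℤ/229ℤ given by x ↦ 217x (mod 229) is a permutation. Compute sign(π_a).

+1

Start at x=126: 126 → 91 → 53 → 51 → 75 → 16 → 37 → … (one orbit).
5 cycles of lengths [57, 57, 57, 57, 1].
sign(π) = (−1)^{n − #cycles} = (−1)^{229−5} = (−1)^224 = +1.
The Jacobi symbol (217|229) = +1 (Zolotarev) agrees.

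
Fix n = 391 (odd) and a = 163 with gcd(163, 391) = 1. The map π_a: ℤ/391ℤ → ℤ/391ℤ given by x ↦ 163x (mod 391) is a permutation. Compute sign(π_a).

-1

Start at x=140: 140 → 142 → 77 → 39 → 101 → 41 → 36 → … (one orbit).
The orbit structure of x ↦ 163x mod 391: 6 orbits of sizes [176, 176, 16, 11, 11, 1].
With 6 cycles on 391 points, sign = (−1)^{391−6} = -1.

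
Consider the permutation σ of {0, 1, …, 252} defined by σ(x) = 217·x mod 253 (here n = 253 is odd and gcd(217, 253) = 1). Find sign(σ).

Start at x=48: 48 → 43 → 223 → 68 → 82 → 84 → 12 → … (one orbit).
π_217 has 5 disjoint cycles with lengths [110, 110, 22, 10, 1] on {0,…,252}.
5 cycles on 253: each ℓ→(−1)^(ℓ−1), product (−1)^248 = +1.
Zolotarev: (217|253) = +1, matching the cycle-count sign.

+1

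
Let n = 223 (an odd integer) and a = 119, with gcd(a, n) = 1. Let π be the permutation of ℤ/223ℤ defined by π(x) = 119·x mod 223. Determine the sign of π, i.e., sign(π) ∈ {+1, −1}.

+1

Start at x=28: 28 → 210 → 14 → 105 → 7 → 164 → 115 → … (one orbit).
Decompose π into cycles: lengths [37, 37, 37, 37, 37, 37, 1] (7 cycles, including the fixed point 0).
Σ(ℓ_i−1) = 223−7 = 216; sign = (−1)^216 = +1.
Zolotarev: (119|223) = +1, matching the cycle-count sign.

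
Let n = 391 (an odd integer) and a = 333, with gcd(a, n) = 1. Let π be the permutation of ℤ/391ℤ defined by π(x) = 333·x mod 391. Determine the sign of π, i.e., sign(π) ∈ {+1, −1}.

+1

Trace 239: π^k(239) = [239, 214, 100, 65, 140, 91, 196] for k=0..6.
Cycle lengths of π_333 on ℤ/391ℤ: [176, 176, 22, 16, 1]; 5 cycles in total.
sign(π) = (−1)^{n − #cycles} = (−1)^{391−5} = (−1)^386 = +1.
Check: (333/391) = +1 by Zolotarev.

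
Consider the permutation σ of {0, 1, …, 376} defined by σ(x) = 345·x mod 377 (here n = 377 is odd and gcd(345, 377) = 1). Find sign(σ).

Start at x=253: 253 → 198 → 73 → 303 → 106 → 1 → 345 → … (one orbit).
Cycle type of π: 84×4 + 28 + 12 + 1; total 7 cycles.
377 − 7 = 370 transpositions; sign(π) = (−1)^370 = +1.

+1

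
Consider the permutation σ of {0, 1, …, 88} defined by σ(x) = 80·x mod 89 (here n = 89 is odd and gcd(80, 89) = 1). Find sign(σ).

Trace 69: π^k(69) = [69, 2, 71, 73, 55, 39, 5] for k=0..6.
Cycle lengths of π_80 on ℤ/89ℤ: [44, 44, 1]; 3 cycles in total.
sign(π) = (−1)^{n − #cycles} = (−1)^{89−3} = (−1)^86 = +1.

+1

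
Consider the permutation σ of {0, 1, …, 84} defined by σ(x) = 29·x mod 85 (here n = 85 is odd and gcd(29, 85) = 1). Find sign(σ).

-1

Trace 14: π^k(14) = [14, 66, 44, 1, 29, 76, 79] for k=0..6.
π_29 has 8 disjoint cycles with lengths [16, 16, 16, 16, 16, 2, 2, 1] on {0,…,84}.
n − c = 85 − 8 = 77; sign = (−1)^77 = -1.
(29|85)_J = -1 (Zolotarev's lemma cross-check).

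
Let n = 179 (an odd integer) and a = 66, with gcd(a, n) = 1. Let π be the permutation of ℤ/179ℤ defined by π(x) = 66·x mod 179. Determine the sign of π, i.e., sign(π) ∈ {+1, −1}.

Trace 46: π^k(46) = [46, 172, 75, 117, 25, 39, 68] for k=0..6.
Cycle type of π: 89×2 + 1; total 3 cycles.
With 3 cycles on 179 points, sign = (−1)^{179−3} = +1.
Check: (66/179) = +1 by Zolotarev.

+1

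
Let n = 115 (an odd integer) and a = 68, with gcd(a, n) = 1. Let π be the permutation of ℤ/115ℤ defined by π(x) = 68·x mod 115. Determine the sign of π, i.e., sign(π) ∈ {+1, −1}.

Orbit of 24 under x↦68x: [24, 22, 1, 68]… (length divides ord_115(68)).
Cycle lengths of π_68 on ℤ/115ℤ: [4, 4, 4, 4, 4, 4, 4, 4, 4, 4, 4, 4, 4, 4, 4, 4, 4, 4, 4, 4, 4, 4, 4, 2, 2, 2, 2, 2, 2, 2, 2, 2, 2, 2, 1]; 35 cycles in total.
Σ(ℓ_i−1) = 115−35 = 80; sign = (−1)^80 = +1.
(68|115)_J = +1 (Zolotarev's lemma cross-check).

+1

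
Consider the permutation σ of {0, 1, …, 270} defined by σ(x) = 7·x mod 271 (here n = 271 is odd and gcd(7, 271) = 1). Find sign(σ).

+1

Orbit of 61 under x↦7x: [61, 156, 8, 56, 121, 34, 238]… (length divides ord_271(7)).
Cycle lengths of π_7 on ℤ/271ℤ: [135, 135, 1]; 3 cycles in total.
sign(π) = (−1)^{n − #cycles} = (−1)^{271−3} = (−1)^268 = +1.
Check: (7/271) = +1 by Zolotarev.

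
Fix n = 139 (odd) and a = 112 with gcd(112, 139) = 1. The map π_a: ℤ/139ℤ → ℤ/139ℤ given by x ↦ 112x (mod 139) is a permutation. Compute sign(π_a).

+1

Orbit of 125 under x↦112x: [125, 100, 80, 64, 79, 91, 45]… (length divides ord_139(112)).
The orbit structure of x ↦ 112x mod 139: 7 orbits of sizes [23, 23, 23, 23, 23, 23, 1].
139 − 7 = 132 transpositions; sign(π) = (−1)^132 = +1.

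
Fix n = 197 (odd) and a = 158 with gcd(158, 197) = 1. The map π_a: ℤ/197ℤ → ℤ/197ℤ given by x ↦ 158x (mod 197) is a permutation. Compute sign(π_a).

+1

Orbit of 191 under x↦158x: [191, 37, 133, 132, 171, 29, 51]… (length divides ord_197(158)).
Cycle type of π: 49×4 + 1; total 5 cycles.
With 5 cycles on 197 points, sign = (−1)^{197−5} = +1.
Via Zolotarev, sign(π_{158}) = (158|197) = +1.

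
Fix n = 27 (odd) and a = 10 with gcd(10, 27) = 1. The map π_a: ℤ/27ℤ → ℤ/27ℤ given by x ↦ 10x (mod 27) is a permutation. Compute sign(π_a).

+1

Orbit of 19 under x↦10x: [19, 1, 10]… (length divides ord_27(10)).
Cycle type of π: 3×6 + 1×9; total 15 cycles.
27 − 15 = 12 transpositions; sign(π) = (−1)^12 = +1.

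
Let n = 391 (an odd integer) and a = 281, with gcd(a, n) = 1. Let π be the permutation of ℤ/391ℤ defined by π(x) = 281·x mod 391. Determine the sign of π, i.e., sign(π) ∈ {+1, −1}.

Start at x=168: 168 → 288 → 382 → 208 → 189 → 324 → 332 → … (one orbit).
π_281 has 8 disjoint cycles with lengths [88, 88, 88, 88, 22, 8, 8, 1] on {0,…,390}.
sign(π) = (−1)^{n − #cycles} = (−1)^{391−8} = (−1)^383 = -1.
Zolotarev: (281|391) = -1, matching the cycle-count sign.

-1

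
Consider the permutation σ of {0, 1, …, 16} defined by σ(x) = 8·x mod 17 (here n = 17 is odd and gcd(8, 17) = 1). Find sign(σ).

+1

Orbit of 8 under x↦8x: [8, 13, 2, 16, 9, 4, 15]… (length divides ord_17(8)).
Decompose π into cycles: lengths [8, 8, 1] (3 cycles, including the fixed point 0).
sign(π) = (−1)^{n − #cycles} = (−1)^{17−3} = (−1)^14 = +1.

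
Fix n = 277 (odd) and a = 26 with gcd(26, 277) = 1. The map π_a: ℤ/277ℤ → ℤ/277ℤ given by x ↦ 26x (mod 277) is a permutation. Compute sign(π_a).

-1

Orbit of 1 under x↦26x: [1, 26, 122, 125, 203, 15, 113]… (length divides ord_277(26)).
Cycle type of π: 92×3 + 1; total 4 cycles.
sign(π) = (−1)^{n − #cycles} = (−1)^{277−4} = (−1)^273 = -1.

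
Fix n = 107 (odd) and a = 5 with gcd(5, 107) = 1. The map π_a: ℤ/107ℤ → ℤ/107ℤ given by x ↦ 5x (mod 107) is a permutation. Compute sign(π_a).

Orbit of 25 under x↦5x: [25, 18, 90, 22, 3, 15, 75]… (length divides ord_107(5)).
Decompose π into cycles: lengths [106, 1] (2 cycles, including the fixed point 0).
With 2 cycles on 107 points, sign = (−1)^{107−2} = -1.

-1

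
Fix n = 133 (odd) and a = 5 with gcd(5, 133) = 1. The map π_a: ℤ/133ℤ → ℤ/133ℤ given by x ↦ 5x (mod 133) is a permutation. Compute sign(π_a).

Start at x=100: 100 → 101 → 106 → 131 → 123 → 83 → 16 → … (one orbit).
The orbit structure of x ↦ 5x mod 133: 10 orbits of sizes [18, 18, 18, 18, 18, 18, 9, 9, 6, 1].
10 cycles on 133: each ℓ→(−1)^(ℓ−1), product (−1)^123 = -1.
Zolotarev: (5|133) = -1, matching the cycle-count sign.

-1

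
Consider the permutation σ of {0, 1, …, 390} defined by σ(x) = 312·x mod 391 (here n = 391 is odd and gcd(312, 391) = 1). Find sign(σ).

Trace 279: π^k(279) = [279, 246, 116, 220, 215, 219, 294] for k=0..6.
Cycle lengths of π_312 on ℤ/391ℤ: [176, 176, 16, 11, 11, 1]; 6 cycles in total.
sign(π) = (−1)^{n − #cycles} = (−1)^{391−6} = (−1)^385 = -1.

-1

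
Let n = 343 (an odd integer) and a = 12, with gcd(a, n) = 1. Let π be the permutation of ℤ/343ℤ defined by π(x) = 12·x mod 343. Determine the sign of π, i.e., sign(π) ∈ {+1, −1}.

-1

Trace 5: π^k(5) = [5, 60, 34, 65, 94, 99, 159] for k=0..6.
4 cycles of lengths [294, 42, 6, 1].
Σ(ℓ_i−1) = 343−4 = 339; sign = (−1)^339 = -1.
Zolotarev: (12|343) = -1, matching the cycle-count sign.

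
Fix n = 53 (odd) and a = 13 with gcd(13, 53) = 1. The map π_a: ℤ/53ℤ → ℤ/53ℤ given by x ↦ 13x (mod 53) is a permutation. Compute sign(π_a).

+1

Trace 44: π^k(44) = [44, 42, 16, 49, 1, 13, 10] for k=0..6.
Decompose π into cycles: lengths [13, 13, 13, 13, 1] (5 cycles, including the fixed point 0).
sign(π) = (−1)^{n − #cycles} = (−1)^{53−5} = (−1)^48 = +1.
Zolotarev: (13|53) = +1, matching the cycle-count sign.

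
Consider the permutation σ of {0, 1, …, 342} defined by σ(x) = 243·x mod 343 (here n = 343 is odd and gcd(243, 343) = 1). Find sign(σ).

Trace 132: π^k(132) = [132, 177, 136, 120, 5, 186, 265] for k=0..6.
Decompose π into cycles: lengths [294, 42, 6, 1] (4 cycles, including the fixed point 0).
n − c = 343 − 4 = 339; sign = (−1)^339 = -1.

-1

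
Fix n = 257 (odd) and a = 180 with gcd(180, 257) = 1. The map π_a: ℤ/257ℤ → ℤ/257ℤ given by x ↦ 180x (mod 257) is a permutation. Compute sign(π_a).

-1

Trace 18: π^k(18) = [18, 156, 67, 238, 178, 172, 120] for k=0..6.
π_180 has 2 disjoint cycles with lengths [256, 1] on {0,…,256}.
2 cycles on 257: each ℓ→(−1)^(ℓ−1), product (−1)^255 = -1.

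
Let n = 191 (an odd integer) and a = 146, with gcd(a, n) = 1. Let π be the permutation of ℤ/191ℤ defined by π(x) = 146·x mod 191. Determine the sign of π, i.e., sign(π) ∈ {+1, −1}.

Orbit of 12 under x↦146x: [12, 33, 43, 166, 170, 181, 68]… (length divides ord_191(146)).
Cycle type of π: 190 + 1; total 2 cycles.
With 2 cycles on 191 points, sign = (−1)^{191−2} = -1.

-1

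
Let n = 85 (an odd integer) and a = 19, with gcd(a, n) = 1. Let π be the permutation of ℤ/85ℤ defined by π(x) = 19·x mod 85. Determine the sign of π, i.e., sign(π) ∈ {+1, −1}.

Orbit of 1 under x↦19x: [1, 19, 21, 59, 16, 49, 81]… (length divides ord_85(19)).
π_19 has 13 disjoint cycles with lengths [8, 8, 8, 8, 8, 8, 8, 8, 8, 8, 2, 2, 1] on {0,…,84}.
Σ(ℓ_i−1) = 85−13 = 72; sign = (−1)^72 = +1.

+1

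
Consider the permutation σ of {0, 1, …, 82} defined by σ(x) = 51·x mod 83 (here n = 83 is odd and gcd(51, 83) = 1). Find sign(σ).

+1

Start at x=41: 41 → 16 → 69 → 33 → 23 → 11 → 63 → … (one orbit).
3 cycles of lengths [41, 41, 1].
sign(π) = (−1)^{n − #cycles} = (−1)^{83−3} = (−1)^80 = +1.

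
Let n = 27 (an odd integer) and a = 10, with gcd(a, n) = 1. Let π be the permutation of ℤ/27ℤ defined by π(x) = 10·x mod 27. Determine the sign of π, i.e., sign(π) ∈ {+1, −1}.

Trace 19: π^k(19) = [19, 1, 10] for k=0..2.
The orbit structure of x ↦ 10x mod 27: 15 orbits of sizes [3, 3, 3, 3, 3, 3, 1, 1, 1, 1, 1, 1, 1, 1, 1].
27 − 15 = 12 transpositions; sign(π) = (−1)^12 = +1.

+1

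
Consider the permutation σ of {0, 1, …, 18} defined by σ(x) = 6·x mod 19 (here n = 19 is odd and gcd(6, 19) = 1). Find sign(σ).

Orbit of 5 under x↦6x: [5, 11, 9, 16, 1, 6, 17]… (length divides ord_19(6)).
Cycle lengths of π_6 on ℤ/19ℤ: [9, 9, 1]; 3 cycles in total.
3 cycles on 19: each ℓ→(−1)^(ℓ−1), product (−1)^16 = +1.

+1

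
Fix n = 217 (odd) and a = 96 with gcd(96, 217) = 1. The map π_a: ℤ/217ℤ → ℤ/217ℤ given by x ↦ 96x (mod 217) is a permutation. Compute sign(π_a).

+1

Trace 150: π^k(150) = [150, 78, 110, 144, 153, 149, 199] for k=0..6.
Cycle type of π: 30×7 + 6 + 1; total 9 cycles.
9 cycles on 217: each ℓ→(−1)^(ℓ−1), product (−1)^208 = +1.
The Jacobi symbol (96|217) = +1 (Zolotarev) agrees.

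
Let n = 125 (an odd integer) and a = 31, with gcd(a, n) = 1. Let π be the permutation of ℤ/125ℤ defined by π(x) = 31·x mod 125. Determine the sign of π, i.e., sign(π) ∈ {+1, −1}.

Orbit of 91 under x↦31x: [91, 71, 76, 106, 36, 116, 96]… (length divides ord_125(31)).
π_31 has 13 disjoint cycles with lengths [25, 25, 25, 25, 5, 5, 5, 5, 1, 1, 1, 1, 1] on {0,…,124}.
With 13 cycles on 125 points, sign = (−1)^{125−13} = +1.

+1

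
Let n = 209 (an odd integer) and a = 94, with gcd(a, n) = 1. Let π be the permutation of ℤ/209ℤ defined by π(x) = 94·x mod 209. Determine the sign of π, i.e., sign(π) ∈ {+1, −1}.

+1

Orbit of 20 under x↦94x: [20, 208, 115, 151, 191, 189, 1]… (length divides ord_209(94)).
29 cycles of lengths [10, 10, 10, 10, 10, 10, 10, 10, 10, 10, 10, 10, 10, 10, 10, 10, 10, 10, 10, 2, 2, 2, 2, 2, 2, 2, 2, 2, 1].
n − c = 209 − 29 = 180; sign = (−1)^180 = +1.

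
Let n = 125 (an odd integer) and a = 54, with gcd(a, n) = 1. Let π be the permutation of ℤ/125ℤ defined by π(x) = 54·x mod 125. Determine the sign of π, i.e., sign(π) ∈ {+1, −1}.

Trace 24: π^k(24) = [24, 46, 109, 11, 94, 76, 104] for k=0..6.
Cycle type of π: 50×2 + 10×2 + 2×2 + 1; total 7 cycles.
7 cycles on 125: each ℓ→(−1)^(ℓ−1), product (−1)^118 = +1.

+1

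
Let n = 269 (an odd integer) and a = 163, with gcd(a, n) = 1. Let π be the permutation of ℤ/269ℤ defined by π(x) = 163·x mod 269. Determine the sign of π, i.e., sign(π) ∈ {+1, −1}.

Orbit of 183 under x↦163x: [183, 239, 221, 246, 17, 81, 22]… (length divides ord_269(163)).
Decompose π into cycles: lengths [268, 1] (2 cycles, including the fixed point 0).
n − c = 269 − 2 = 267; sign = (−1)^267 = -1.
(163|269)_J = -1 (Zolotarev's lemma cross-check).

-1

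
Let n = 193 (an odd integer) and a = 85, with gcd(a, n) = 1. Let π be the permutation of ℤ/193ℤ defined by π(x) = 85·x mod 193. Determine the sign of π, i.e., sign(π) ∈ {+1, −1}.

Start at x=192: 192 → 108 → 109 → 1 → 85 → 84 → 192 (one orbit).
Cycle lengths of π_85 on ℤ/193ℤ: [6, 6, 6, 6, 6, 6, 6, 6, 6, 6, 6, 6, 6, 6, 6, 6, 6, 6, 6, 6, 6, 6, 6, 6, 6, 6, 6, 6, 6, 6, 6, 6, 1]; 33 cycles in total.
With 33 cycles on 193 points, sign = (−1)^{193−33} = +1.
(85|193)_J = +1 (Zolotarev's lemma cross-check).

+1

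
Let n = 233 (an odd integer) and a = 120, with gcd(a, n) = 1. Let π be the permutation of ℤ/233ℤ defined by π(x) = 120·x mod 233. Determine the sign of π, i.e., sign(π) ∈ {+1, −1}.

Trace 113: π^k(113) = [113, 46, 161, 214, 50, 175, 30] for k=0..6.
Decompose π into cycles: lengths [116, 116, 1] (3 cycles, including the fixed point 0).
3 cycles on 233: each ℓ→(−1)^(ℓ−1), product (−1)^230 = +1.
Via Zolotarev, sign(π_{120}) = (120|233) = +1.

+1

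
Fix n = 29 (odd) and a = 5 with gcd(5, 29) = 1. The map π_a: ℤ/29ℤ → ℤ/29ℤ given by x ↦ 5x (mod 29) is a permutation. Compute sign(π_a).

+1

Trace 4: π^k(4) = [4, 20, 13, 7, 6, 1, 5] for k=0..6.
π_5 has 3 disjoint cycles with lengths [14, 14, 1] on {0,…,28}.
Σ(ℓ_i−1) = 29−3 = 26; sign = (−1)^26 = +1.
(5|29)_J = +1 (Zolotarev's lemma cross-check).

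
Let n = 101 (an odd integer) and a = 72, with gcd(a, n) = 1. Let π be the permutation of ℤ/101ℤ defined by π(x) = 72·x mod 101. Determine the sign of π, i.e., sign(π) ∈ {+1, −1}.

Start at x=97: 97 → 15 → 70 → 91 → 88 → 74 → 76 → … (one orbit).
Cycle type of π: 100 + 1; total 2 cycles.
n − c = 101 − 2 = 99; sign = (−1)^99 = -1.

-1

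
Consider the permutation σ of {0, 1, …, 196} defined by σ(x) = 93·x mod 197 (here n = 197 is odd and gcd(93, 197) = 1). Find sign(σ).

Start at x=93: 93 → 178 → 6 → 164 → 83 → 36 → 196 → … (one orbit).
Decompose π into cycles: lengths [14, 14, 14, 14, 14, 14, 14, 14, 14, 14, 14, 14, 14, 14, 1] (15 cycles, including the fixed point 0).
15 cycles on 197: each ℓ→(−1)^(ℓ−1), product (−1)^182 = +1.
Via Zolotarev, sign(π_{93}) = (93|197) = +1.

+1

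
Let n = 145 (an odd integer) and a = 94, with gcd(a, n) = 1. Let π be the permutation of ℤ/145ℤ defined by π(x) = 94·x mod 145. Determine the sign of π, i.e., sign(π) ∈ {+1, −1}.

+1

Start at x=139: 139 → 16 → 54 → 1 → 94 → 136 → 24 → … (one orbit).
Decompose π into cycles: lengths [14, 14, 14, 14, 14, 14, 14, 14, 7, 7, 7, 7, 2, 2, 1] (15 cycles, including the fixed point 0).
With 15 cycles on 145 points, sign = (−1)^{145−15} = +1.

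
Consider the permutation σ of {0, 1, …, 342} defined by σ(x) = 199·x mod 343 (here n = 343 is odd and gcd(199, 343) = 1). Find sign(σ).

Start at x=167: 167 → 305 → 327 → 246 → 248 → 303 → 272 → … (one orbit).
The orbit structure of x ↦ 199x mod 343: 4 orbits of sizes [294, 42, 6, 1].
Σ(ℓ_i−1) = 343−4 = 339; sign = (−1)^339 = -1.
Zolotarev: (199|343) = -1, matching the cycle-count sign.

-1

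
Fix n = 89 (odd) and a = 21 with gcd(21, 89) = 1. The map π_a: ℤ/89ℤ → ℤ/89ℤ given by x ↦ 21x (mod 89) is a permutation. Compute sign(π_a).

Orbit of 73 under x↦21x: [73, 20, 64, 9, 11, 53, 45]… (length divides ord_89(21)).
Cycle lengths of π_21 on ℤ/89ℤ: [44, 44, 1]; 3 cycles in total.
With 3 cycles on 89 points, sign = (−1)^{89−3} = +1.
Via Zolotarev, sign(π_{21}) = (21|89) = +1.

+1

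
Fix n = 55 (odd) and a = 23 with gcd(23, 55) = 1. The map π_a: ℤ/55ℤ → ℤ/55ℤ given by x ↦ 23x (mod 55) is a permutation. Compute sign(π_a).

Orbit of 1 under x↦23x: [1, 23, 34, 12]… (length divides ord_55(23)).
Cycle type of π: 4×11 + 1×11; total 22 cycles.
Σ(ℓ_i−1) = 55−22 = 33; sign = (−1)^33 = -1.
Check: (23/55) = -1 by Zolotarev.

-1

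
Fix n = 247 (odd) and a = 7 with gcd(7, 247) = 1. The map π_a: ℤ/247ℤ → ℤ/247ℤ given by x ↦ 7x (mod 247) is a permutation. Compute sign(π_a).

Orbit of 77 under x↦7x: [77, 45, 68, 229, 121, 106, 1]… (length divides ord_247(7)).
π_7 has 26 disjoint cycles with lengths [12, 12, 12, 12, 12, 12, 12, 12, 12, 12, 12, 12, 12, 12, 12, 12, 12, 12, 12, 3, 3, 3, 3, 3, 3, 1] on {0,…,246}.
26 cycles on 247: each ℓ→(−1)^(ℓ−1), product (−1)^221 = -1.
(7|247)_J = -1 (Zolotarev's lemma cross-check).

-1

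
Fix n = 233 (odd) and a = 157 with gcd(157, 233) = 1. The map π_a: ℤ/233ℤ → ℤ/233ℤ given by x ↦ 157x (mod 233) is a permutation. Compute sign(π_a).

+1

Trace 128: π^k(128) = [128, 58, 19, 187, 1, 157, 184] for k=0..6.
Cycle lengths of π_157 on ℤ/233ℤ: [58, 58, 58, 58, 1]; 5 cycles in total.
Σ(ℓ_i−1) = 233−5 = 228; sign = (−1)^228 = +1.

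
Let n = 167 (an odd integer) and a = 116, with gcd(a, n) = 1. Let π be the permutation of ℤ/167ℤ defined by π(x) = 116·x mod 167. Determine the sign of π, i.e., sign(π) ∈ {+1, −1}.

+1

Start at x=150: 150 → 32 → 38 → 66 → 141 → 157 → 9 → … (one orbit).
Cycle lengths of π_116 on ℤ/167ℤ: [83, 83, 1]; 3 cycles in total.
With 3 cycles on 167 points, sign = (−1)^{167−3} = +1.
The Jacobi symbol (116|167) = +1 (Zolotarev) agrees.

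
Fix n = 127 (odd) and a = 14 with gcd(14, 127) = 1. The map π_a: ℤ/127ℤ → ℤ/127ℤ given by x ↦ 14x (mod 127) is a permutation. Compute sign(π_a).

-1

Orbit of 6 under x↦14x: [6, 84, 33, 81, 118, 1, 14]… (length divides ord_127(14)).
Decompose π into cycles: lengths [126, 1] (2 cycles, including the fixed point 0).
sign(π) = (−1)^{n − #cycles} = (−1)^{127−2} = (−1)^125 = -1.
Check: (14/127) = -1 by Zolotarev.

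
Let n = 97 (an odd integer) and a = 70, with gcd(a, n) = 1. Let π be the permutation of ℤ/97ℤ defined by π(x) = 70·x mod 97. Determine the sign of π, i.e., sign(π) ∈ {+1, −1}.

+1

Start at x=89: 89 → 22 → 85 → 33 → 79 → 1 → 70 → … (one orbit).
Decompose π into cycles: lengths [16, 16, 16, 16, 16, 16, 1] (7 cycles, including the fixed point 0).
7 cycles on 97: each ℓ→(−1)^(ℓ−1), product (−1)^90 = +1.
Via Zolotarev, sign(π_{70}) = (70|97) = +1.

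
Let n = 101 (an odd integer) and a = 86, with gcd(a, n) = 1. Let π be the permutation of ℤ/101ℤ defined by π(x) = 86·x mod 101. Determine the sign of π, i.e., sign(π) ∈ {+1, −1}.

-1

Start at x=94: 94 → 4 → 41 → 92 → 34 → 96 → 75 → … (one orbit).
Cycle lengths of π_86 on ℤ/101ℤ: [100, 1]; 2 cycles in total.
Σ(ℓ_i−1) = 101−2 = 99; sign = (−1)^99 = -1.
Via Zolotarev, sign(π_{86}) = (86|101) = -1.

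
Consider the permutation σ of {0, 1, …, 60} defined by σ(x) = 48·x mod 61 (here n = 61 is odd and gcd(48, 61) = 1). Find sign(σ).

Orbit of 1 under x↦48x: [1, 48, 47, 60, 13, 14]… (length divides ord_61(48)).
Cycle type of π: 6×10 + 1; total 11 cycles.
11 cycles on 61: each ℓ→(−1)^(ℓ−1), product (−1)^50 = +1.
(48|61)_J = +1 (Zolotarev's lemma cross-check).

+1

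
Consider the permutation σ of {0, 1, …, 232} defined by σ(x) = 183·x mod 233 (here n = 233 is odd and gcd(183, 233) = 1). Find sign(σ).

+1

Trace 56: π^k(56) = [56, 229, 200, 19, 215, 201, 202] for k=0..6.
The orbit structure of x ↦ 183x mod 233: 3 orbits of sizes [116, 116, 1].
233 − 3 = 230 transpositions; sign(π) = (−1)^230 = +1.
Check: (183/233) = +1 by Zolotarev.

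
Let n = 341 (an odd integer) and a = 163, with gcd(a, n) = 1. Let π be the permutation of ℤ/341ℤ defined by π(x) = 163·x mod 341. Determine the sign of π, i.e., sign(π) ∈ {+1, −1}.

Trace 159: π^k(159) = [159, 1, 163, 312, 47] for k=0..4.
Cycle type of π: 5×68 + 1; total 69 cycles.
With 69 cycles on 341 points, sign = (−1)^{341−69} = +1.
Zolotarev: (163|341) = +1, matching the cycle-count sign.

+1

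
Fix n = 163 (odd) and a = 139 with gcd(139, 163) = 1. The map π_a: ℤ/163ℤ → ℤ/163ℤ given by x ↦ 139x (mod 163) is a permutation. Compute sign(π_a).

-1

Start at x=113: 113 → 59 → 51 → 80 → 36 → 114 → 35 → … (one orbit).
π_139 has 2 disjoint cycles with lengths [162, 1] on {0,…,162}.
163 − 2 = 161 transpositions; sign(π) = (−1)^161 = -1.
Zolotarev: (139|163) = -1, matching the cycle-count sign.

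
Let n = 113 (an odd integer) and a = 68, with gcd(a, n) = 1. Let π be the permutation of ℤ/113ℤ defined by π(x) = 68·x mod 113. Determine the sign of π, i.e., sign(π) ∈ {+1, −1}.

-1

Start at x=66: 66 → 81 → 84 → 62 → 35 → 7 → 24 → … (one orbit).
Cycle type of π: 112 + 1; total 2 cycles.
Σ(ℓ_i−1) = 113−2 = 111; sign = (−1)^111 = -1.
(68|113)_J = -1 (Zolotarev's lemma cross-check).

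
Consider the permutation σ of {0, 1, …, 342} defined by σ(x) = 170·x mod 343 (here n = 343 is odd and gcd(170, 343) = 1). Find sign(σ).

+1

Start at x=256: 256 → 302 → 233 → 165 → 267 → 114 → 172 → … (one orbit).
The orbit structure of x ↦ 170x mod 343: 7 orbits of sizes [147, 147, 21, 21, 3, 3, 1].
sign(π) = (−1)^{n − #cycles} = (−1)^{343−7} = (−1)^336 = +1.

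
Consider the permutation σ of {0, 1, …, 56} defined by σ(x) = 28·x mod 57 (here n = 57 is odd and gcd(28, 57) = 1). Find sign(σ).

Orbit of 55 under x↦28x: [55, 1, 28, 43, 7, 25, 16]… (length divides ord_57(28)).
Cycle type of π: 9×6 + 1×3; total 9 cycles.
sign(π) = (−1)^{n − #cycles} = (−1)^{57−9} = (−1)^48 = +1.

+1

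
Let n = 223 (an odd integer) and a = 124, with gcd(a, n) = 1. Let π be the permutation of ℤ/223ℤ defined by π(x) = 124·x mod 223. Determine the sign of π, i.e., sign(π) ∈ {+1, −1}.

Trace 153: π^k(153) = [153, 17, 101, 36, 4, 50, 179] for k=0..6.
The orbit structure of x ↦ 124x mod 223: 3 orbits of sizes [111, 111, 1].
sign(π) = (−1)^{n − #cycles} = (−1)^{223−3} = (−1)^220 = +1.

+1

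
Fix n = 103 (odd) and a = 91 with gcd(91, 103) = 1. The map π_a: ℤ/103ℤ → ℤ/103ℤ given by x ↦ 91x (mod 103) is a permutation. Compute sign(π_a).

+1

Start at x=59: 59 → 13 → 50 → 18 → 93 → 17 → 2 → … (one orbit).
The orbit structure of x ↦ 91x mod 103: 3 orbits of sizes [51, 51, 1].
103 − 3 = 100 transpositions; sign(π) = (−1)^100 = +1.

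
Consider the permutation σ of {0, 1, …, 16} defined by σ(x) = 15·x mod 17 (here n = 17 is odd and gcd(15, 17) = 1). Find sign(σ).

+1

Orbit of 15 under x↦15x: [15, 4, 9, 16, 2, 13, 8]… (length divides ord_17(15)).
Cycle type of π: 8×2 + 1; total 3 cycles.
Σ(ℓ_i−1) = 17−3 = 14; sign = (−1)^14 = +1.
Zolotarev: (15|17) = +1, matching the cycle-count sign.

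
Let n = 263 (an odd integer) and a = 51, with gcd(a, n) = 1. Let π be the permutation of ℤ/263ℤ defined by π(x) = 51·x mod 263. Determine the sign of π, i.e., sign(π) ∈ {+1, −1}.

Orbit of 54 under x↦51x: [54, 124, 12, 86, 178, 136, 98]… (length divides ord_263(51)).
π_51 has 3 disjoint cycles with lengths [131, 131, 1] on {0,…,262}.
With 3 cycles on 263 points, sign = (−1)^{263−3} = +1.

+1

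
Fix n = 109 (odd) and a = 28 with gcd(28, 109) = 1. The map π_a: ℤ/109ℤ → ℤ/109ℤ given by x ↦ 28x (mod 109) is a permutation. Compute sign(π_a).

Start at x=22: 22 → 71 → 26 → 74 → 1 → 28 → 21 → … (one orbit).
Decompose π into cycles: lengths [54, 54, 1] (3 cycles, including the fixed point 0).
sign(π) = (−1)^{n − #cycles} = (−1)^{109−3} = (−1)^106 = +1.
Via Zolotarev, sign(π_{28}) = (28|109) = +1.

+1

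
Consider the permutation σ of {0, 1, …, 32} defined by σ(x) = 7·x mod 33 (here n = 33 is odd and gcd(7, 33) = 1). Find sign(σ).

Start at x=10: 10 → 4 → 28 → 31 → 19 → 1 → 7 → … (one orbit).
Decompose π into cycles: lengths [10, 10, 10, 1, 1, 1] (6 cycles, including the fixed point 0).
With 6 cycles on 33 points, sign = (−1)^{33−6} = -1.
(7|33)_J = -1 (Zolotarev's lemma cross-check).

-1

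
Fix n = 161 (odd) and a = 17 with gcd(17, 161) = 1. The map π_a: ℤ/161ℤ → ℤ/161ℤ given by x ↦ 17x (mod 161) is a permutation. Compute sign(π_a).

+1

Orbit of 68 under x↦17x: [68, 29, 10, 9, 153, 25, 103]… (length divides ord_161(17)).
Decompose π into cycles: lengths [66, 66, 22, 6, 1] (5 cycles, including the fixed point 0).
5 cycles on 161: each ℓ→(−1)^(ℓ−1), product (−1)^156 = +1.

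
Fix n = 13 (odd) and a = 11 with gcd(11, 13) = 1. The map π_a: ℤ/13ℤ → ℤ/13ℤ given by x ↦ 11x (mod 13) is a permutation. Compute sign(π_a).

Orbit of 10 under x↦11x: [10, 6, 1, 11, 4, 5, 3]… (length divides ord_13(11)).
2 cycles of lengths [12, 1].
Σ(ℓ_i−1) = 13−2 = 11; sign = (−1)^11 = -1.
The Jacobi symbol (11|13) = -1 (Zolotarev) agrees.

-1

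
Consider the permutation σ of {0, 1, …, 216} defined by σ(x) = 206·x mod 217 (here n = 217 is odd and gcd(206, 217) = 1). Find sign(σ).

Start at x=188: 188 → 102 → 180 → 190 → 80 → 205 → 132 → … (one orbit).
Cycle lengths of π_206 on ℤ/217ℤ: [30, 30, 30, 30, 30, 30, 15, 15, 6, 1]; 10 cycles in total.
With 10 cycles on 217 points, sign = (−1)^{217−10} = -1.

-1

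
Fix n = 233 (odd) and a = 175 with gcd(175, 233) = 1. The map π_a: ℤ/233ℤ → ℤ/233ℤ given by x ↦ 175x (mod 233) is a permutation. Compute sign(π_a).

+1

Orbit of 135 under x↦175x: [135, 92, 23, 64, 16, 4, 1]… (length divides ord_233(175)).
Cycle lengths of π_175 on ℤ/233ℤ: [29, 29, 29, 29, 29, 29, 29, 29, 1]; 9 cycles in total.
With 9 cycles on 233 points, sign = (−1)^{233−9} = +1.
Via Zolotarev, sign(π_{175}) = (175|233) = +1.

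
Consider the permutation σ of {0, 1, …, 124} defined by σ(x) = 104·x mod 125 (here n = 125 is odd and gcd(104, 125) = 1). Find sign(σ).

+1

Orbit of 21 under x↦104x: [21, 59, 11, 19, 101, 4, 41]… (length divides ord_125(104)).
Decompose π into cycles: lengths [50, 50, 10, 10, 2, 2, 1] (7 cycles, including the fixed point 0).
With 7 cycles on 125 points, sign = (−1)^{125−7} = +1.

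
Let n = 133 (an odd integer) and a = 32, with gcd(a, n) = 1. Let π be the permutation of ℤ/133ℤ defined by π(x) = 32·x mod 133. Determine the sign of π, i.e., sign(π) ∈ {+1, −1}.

-1

Orbit of 53 under x↦32x: [53, 100, 8, 123, 79, 1, 32]… (length divides ord_133(32)).
Cycle lengths of π_32 on ℤ/133ℤ: [18, 18, 18, 18, 18, 18, 18, 3, 3, 1]; 10 cycles in total.
With 10 cycles on 133 points, sign = (−1)^{133−10} = -1.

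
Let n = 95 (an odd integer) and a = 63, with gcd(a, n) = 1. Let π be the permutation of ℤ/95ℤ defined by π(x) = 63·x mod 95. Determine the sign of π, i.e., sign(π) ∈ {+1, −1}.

-1

Start at x=28: 28 → 54 → 77 → 6 → 93 → 64 → 42 → … (one orbit).
The orbit structure of x ↦ 63x mod 95: 6 orbits of sizes [36, 36, 9, 9, 4, 1].
With 6 cycles on 95 points, sign = (−1)^{95−6} = -1.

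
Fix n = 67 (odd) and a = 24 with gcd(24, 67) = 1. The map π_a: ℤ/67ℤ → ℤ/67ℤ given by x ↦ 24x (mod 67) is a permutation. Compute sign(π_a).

+1

Start at x=14: 14 → 1 → 24 → 40 → 22 → 59 → 9 → … (one orbit).
Cycle lengths of π_24 on ℤ/67ℤ: [11, 11, 11, 11, 11, 11, 1]; 7 cycles in total.
Σ(ℓ_i−1) = 67−7 = 60; sign = (−1)^60 = +1.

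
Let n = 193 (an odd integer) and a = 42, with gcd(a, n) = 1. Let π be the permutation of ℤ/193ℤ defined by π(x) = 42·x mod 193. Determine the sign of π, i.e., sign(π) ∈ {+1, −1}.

Start at x=72: 72 → 129 → 14 → 9 → 185 → 50 → 170 → … (one orbit).
7 cycles of lengths [32, 32, 32, 32, 32, 32, 1].
7 cycles on 193: each ℓ→(−1)^(ℓ−1), product (−1)^186 = +1.
Check: (42/193) = +1 by Zolotarev.

+1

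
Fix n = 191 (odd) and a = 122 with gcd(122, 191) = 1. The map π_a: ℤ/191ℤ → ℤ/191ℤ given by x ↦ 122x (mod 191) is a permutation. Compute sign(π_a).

-1

Start at x=37: 37 → 121 → 55 → 25 → 185 → 32 → 84 → … (one orbit).
Decompose π into cycles: lengths [38, 38, 38, 38, 38, 1] (6 cycles, including the fixed point 0).
6 cycles on 191: each ℓ→(−1)^(ℓ−1), product (−1)^185 = -1.
(122|191)_J = -1 (Zolotarev's lemma cross-check).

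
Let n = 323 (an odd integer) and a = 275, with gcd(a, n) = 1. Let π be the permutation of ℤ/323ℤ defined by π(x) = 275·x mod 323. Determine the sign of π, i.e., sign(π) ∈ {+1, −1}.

-1

Orbit of 199 under x↦275x: [199, 138, 159, 120, 54, 315, 61]… (length divides ord_323(275)).
Cycle type of π: 144×2 + 16 + 9×2 + 1; total 6 cycles.
Σ(ℓ_i−1) = 323−6 = 317; sign = (−1)^317 = -1.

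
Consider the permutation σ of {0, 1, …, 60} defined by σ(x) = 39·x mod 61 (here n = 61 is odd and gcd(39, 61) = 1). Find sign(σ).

+1

Trace 41: π^k(41) = [41, 13, 19, 9, 46, 25, 60] for k=0..6.
3 cycles of lengths [30, 30, 1].
With 3 cycles on 61 points, sign = (−1)^{61−3} = +1.
The Jacobi symbol (39|61) = +1 (Zolotarev) agrees.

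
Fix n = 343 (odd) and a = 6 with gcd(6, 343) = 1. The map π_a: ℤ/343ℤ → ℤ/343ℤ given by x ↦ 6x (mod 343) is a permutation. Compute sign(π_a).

Orbit of 97 under x↦6x: [97, 239, 62, 29, 174, 15, 90]… (length divides ord_343(6)).
The orbit structure of x ↦ 6x mod 343: 10 orbits of sizes [98, 98, 98, 14, 14, 14, 2, 2, 2, 1].
343 − 10 = 333 transpositions; sign(π) = (−1)^333 = -1.
Zolotarev: (6|343) = -1, matching the cycle-count sign.

-1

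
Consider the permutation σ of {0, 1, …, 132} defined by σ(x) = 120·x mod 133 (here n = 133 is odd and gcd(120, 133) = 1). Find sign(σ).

+1

Orbit of 36 under x↦120x: [36, 64, 99, 43, 106, 85, 92]… (length divides ord_133(120)).
21 cycles of lengths [9, 9, 9, 9, 9, 9, 9, 9, 9, 9, 9, 9, 9, 9, 1, 1, 1, 1, 1, 1, 1].
sign(π) = (−1)^{n − #cycles} = (−1)^{133−21} = (−1)^112 = +1.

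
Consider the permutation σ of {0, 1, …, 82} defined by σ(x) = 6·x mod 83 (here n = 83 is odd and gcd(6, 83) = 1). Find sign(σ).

-1

Trace 69: π^k(69) = [69, 82, 77, 47, 33, 32, 26] for k=0..6.
π_6 has 2 disjoint cycles with lengths [82, 1] on {0,…,82}.
2 cycles on 83: each ℓ→(−1)^(ℓ−1), product (−1)^81 = -1.
Check: (6/83) = -1 by Zolotarev.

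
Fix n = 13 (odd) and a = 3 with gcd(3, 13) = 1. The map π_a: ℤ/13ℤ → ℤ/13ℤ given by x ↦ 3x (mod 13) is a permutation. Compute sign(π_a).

+1

Trace 3: π^k(3) = [3, 9, 1] for k=0..2.
The orbit structure of x ↦ 3x mod 13: 5 orbits of sizes [3, 3, 3, 3, 1].
5 cycles on 13: each ℓ→(−1)^(ℓ−1), product (−1)^8 = +1.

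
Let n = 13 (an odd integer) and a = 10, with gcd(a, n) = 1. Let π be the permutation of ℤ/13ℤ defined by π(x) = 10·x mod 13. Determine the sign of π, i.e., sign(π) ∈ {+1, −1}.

+1

Trace 9: π^k(9) = [9, 12, 3, 4, 1, 10] for k=0..5.
Cycle lengths of π_10 on ℤ/13ℤ: [6, 6, 1]; 3 cycles in total.
Σ(ℓ_i−1) = 13−3 = 10; sign = (−1)^10 = +1.
Via Zolotarev, sign(π_{10}) = (10|13) = +1.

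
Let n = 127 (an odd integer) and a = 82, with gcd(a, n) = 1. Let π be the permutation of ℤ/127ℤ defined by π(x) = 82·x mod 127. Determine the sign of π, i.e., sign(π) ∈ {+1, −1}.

+1

Orbit of 69 under x↦82x: [69, 70, 25, 18, 79, 1, 82]… (length divides ord_127(82)).
3 cycles of lengths [63, 63, 1].
With 3 cycles on 127 points, sign = (−1)^{127−3} = +1.
The Jacobi symbol (82|127) = +1 (Zolotarev) agrees.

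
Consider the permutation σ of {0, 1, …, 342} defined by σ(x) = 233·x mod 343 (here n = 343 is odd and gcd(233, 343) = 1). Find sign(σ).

Start at x=170: 170 → 165 → 29 → 240 → 11 → 162 → 16 → … (one orbit).
Cycle type of π: 147×2 + 21×2 + 3×2 + 1; total 7 cycles.
Σ(ℓ_i−1) = 343−7 = 336; sign = (−1)^336 = +1.
The Jacobi symbol (233|343) = +1 (Zolotarev) agrees.

+1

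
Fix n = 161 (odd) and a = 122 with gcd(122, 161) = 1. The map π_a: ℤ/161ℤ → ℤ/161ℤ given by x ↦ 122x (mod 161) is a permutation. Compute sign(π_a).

+1

Start at x=38: 38 → 128 → 160 → 39 → 89 → 71 → 129 → … (one orbit).
The orbit structure of x ↦ 122x mod 161: 5 orbits of sizes [66, 66, 22, 6, 1].
5 cycles on 161: each ℓ→(−1)^(ℓ−1), product (−1)^156 = +1.
Via Zolotarev, sign(π_{122}) = (122|161) = +1.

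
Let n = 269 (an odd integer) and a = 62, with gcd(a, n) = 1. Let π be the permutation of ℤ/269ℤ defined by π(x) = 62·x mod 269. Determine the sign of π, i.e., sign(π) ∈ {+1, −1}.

+1

Orbit of 256 under x↦62x: [256, 1, 62, 78, 263, 166, 70]… (length divides ord_269(62)).
Cycle type of π: 67×4 + 1; total 5 cycles.
5 cycles on 269: each ℓ→(−1)^(ℓ−1), product (−1)^264 = +1.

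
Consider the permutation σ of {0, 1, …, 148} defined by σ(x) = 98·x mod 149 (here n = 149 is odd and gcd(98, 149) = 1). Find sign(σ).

Start at x=96: 96 → 21 → 121 → 87 → 33 → 105 → 9 → … (one orbit).
The orbit structure of x ↦ 98x mod 149: 2 orbits of sizes [148, 1].
sign(π) = (−1)^{n − #cycles} = (−1)^{149−2} = (−1)^147 = -1.
(98|149)_J = -1 (Zolotarev's lemma cross-check).

-1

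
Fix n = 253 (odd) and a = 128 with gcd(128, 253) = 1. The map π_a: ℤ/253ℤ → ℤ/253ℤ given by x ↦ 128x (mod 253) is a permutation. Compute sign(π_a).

Trace 35: π^k(35) = [35, 179, 142, 213, 193, 163, 118] for k=0..6.
π_128 has 6 disjoint cycles with lengths [110, 110, 11, 11, 10, 1] on {0,…,252}.
6 cycles on 253: each ℓ→(−1)^(ℓ−1), product (−1)^247 = -1.
Via Zolotarev, sign(π_{128}) = (128|253) = -1.

-1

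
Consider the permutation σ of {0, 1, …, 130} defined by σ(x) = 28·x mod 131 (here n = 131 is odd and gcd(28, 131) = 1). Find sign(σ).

Trace 105: π^k(105) = [105, 58, 52, 15, 27, 101, 77] for k=0..6.
Cycle lengths of π_28 on ℤ/131ℤ: [65, 65, 1]; 3 cycles in total.
sign(π) = (−1)^{n − #cycles} = (−1)^{131−3} = (−1)^128 = +1.

+1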